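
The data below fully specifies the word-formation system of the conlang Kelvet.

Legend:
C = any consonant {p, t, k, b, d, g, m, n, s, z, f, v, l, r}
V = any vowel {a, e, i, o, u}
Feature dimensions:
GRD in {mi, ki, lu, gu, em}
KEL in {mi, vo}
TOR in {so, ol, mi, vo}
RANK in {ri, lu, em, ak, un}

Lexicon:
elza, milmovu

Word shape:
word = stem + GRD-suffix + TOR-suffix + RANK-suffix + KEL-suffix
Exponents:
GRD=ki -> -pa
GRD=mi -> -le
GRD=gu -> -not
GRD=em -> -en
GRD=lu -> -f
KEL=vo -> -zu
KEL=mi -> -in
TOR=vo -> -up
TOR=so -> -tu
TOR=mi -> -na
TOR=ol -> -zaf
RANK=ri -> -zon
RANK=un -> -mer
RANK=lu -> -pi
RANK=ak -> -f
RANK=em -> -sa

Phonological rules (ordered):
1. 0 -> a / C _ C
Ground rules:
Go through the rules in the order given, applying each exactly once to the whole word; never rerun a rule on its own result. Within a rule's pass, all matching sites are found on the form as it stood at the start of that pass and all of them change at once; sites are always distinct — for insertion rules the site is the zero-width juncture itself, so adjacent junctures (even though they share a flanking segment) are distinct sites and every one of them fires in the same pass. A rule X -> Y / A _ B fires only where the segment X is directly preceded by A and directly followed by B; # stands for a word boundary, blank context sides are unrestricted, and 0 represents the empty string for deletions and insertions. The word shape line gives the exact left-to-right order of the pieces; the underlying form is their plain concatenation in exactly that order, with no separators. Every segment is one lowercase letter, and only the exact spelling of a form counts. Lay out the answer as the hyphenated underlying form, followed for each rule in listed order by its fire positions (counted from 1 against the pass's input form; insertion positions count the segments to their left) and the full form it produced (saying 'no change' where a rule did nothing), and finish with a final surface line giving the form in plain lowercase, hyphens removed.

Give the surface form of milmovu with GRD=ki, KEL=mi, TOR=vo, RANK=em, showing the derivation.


underlying: milmovu-pa-up-sa-in
1. 0 -> a / C _ C: inserts after position(s) 3, 11: milamovupaupasain
surface: milamovupaupasain


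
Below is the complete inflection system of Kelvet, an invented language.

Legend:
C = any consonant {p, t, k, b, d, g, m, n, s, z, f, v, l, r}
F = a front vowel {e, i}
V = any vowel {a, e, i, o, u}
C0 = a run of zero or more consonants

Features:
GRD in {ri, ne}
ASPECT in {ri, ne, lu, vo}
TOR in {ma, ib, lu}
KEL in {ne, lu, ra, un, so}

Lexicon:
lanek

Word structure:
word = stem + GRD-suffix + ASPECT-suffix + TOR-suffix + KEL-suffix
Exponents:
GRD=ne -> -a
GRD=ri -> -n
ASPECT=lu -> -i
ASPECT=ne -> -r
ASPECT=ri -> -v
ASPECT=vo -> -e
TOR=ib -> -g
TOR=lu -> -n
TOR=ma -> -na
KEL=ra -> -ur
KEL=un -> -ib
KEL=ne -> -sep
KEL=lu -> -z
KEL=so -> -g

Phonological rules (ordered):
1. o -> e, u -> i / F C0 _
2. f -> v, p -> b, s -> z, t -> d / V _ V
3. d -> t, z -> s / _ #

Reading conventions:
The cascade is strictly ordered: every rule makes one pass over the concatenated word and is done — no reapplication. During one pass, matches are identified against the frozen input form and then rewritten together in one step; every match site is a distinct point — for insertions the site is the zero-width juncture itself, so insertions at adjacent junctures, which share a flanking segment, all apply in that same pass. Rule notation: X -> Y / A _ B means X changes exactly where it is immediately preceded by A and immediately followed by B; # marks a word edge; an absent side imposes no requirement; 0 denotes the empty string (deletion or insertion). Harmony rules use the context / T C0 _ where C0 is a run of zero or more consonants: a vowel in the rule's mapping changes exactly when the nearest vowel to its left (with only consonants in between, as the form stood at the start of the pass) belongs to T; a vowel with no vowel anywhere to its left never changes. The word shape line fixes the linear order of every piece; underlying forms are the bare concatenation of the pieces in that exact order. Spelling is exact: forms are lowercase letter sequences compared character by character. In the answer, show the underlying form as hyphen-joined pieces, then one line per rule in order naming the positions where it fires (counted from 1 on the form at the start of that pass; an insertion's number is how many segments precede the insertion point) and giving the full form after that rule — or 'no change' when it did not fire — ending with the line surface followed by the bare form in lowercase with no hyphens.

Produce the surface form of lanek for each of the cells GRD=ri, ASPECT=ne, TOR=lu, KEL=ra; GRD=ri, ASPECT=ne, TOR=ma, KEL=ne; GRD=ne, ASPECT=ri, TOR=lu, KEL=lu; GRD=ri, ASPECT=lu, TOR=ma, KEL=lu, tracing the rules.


cell GRD=ri, ASPECT=ne, TOR=lu, KEL=ra:
underlying: lanek-n-r-n-ur
1. o -> e, u -> i / F C0 _: fires at position(s) 9: laneknrnir
2. f -> v, p -> b, s -> z, t -> d / V _ V: no change
3. d -> t, z -> s / _ #: no change
surface: laneknrnir

cell GRD=ri, ASPECT=ne, TOR=ma, KEL=ne:
underlying: lanek-n-r-na-sep
1. o -> e, u -> i / F C0 _: no change
2. f -> v, p -> b, s -> z, t -> d / V _ V: fires at position(s) 10: laneknrnazep
3. d -> t, z -> s / _ #: no change
surface: laneknrnazep

cell GRD=ne, ASPECT=ri, TOR=lu, KEL=lu:
underlying: lanek-a-v-n-z
1. o -> e, u -> i / F C0 _: no change
2. f -> v, p -> b, s -> z, t -> d / V _ V: no change
3. d -> t, z -> s / _ #: fires at position(s) 9: lanekavns
surface: lanekavns

cell GRD=ri, ASPECT=lu, TOR=ma, KEL=lu:
underlying: lanek-n-i-na-z
1. o -> e, u -> i / F C0 _: no change
2. f -> v, p -> b, s -> z, t -> d / V _ V: no change
3. d -> t, z -> s / _ #: fires at position(s) 10: lanekninas
surface: lanekninas


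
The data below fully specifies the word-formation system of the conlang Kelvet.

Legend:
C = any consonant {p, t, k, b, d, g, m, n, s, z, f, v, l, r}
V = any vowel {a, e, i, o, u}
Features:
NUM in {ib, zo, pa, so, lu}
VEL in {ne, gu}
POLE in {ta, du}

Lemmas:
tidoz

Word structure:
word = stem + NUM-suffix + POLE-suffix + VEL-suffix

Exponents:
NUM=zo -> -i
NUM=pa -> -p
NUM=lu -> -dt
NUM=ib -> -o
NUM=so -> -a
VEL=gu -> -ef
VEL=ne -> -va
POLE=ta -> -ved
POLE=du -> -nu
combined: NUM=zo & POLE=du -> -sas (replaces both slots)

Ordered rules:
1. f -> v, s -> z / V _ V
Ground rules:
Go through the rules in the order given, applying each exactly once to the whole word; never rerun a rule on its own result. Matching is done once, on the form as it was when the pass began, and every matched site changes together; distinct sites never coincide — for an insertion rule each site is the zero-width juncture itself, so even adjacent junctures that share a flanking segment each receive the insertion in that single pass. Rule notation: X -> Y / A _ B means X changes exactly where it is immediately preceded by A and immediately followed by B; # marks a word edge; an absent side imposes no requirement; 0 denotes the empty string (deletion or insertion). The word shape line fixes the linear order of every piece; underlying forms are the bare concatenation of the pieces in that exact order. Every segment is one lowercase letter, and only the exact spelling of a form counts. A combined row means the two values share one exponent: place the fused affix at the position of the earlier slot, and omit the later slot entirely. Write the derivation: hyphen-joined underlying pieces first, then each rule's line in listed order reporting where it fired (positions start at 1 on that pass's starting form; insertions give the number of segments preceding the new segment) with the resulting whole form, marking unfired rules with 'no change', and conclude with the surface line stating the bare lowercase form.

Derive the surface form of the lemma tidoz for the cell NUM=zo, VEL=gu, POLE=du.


underlying: tidoz-sas-ef
1. f -> v, s -> z / V _ V: fires at position(s) 8: tidozsazef
surface: tidozsazef


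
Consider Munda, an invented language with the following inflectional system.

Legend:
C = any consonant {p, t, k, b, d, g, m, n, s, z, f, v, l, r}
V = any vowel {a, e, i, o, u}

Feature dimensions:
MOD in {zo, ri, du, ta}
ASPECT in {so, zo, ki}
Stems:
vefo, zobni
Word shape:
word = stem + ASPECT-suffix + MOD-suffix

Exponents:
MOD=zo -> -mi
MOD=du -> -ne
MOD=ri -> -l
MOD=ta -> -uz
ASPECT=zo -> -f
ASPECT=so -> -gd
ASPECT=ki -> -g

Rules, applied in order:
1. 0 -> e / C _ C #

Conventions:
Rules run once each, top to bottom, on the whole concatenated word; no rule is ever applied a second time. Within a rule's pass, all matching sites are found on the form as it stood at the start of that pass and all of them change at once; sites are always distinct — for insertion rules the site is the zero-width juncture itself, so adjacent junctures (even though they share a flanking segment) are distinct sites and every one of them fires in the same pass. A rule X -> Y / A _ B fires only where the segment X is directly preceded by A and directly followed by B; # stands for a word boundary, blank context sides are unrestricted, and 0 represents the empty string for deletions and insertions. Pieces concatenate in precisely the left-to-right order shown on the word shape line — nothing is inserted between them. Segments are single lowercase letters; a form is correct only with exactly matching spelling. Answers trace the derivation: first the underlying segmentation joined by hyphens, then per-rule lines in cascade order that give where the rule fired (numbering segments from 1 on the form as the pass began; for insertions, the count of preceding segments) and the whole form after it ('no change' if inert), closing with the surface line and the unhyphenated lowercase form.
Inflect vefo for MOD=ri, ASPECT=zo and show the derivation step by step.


underlying: vefo-f-l
1. 0 -> e / C _ C #: inserts after position(s) 5: vefofel
surface: vefofel


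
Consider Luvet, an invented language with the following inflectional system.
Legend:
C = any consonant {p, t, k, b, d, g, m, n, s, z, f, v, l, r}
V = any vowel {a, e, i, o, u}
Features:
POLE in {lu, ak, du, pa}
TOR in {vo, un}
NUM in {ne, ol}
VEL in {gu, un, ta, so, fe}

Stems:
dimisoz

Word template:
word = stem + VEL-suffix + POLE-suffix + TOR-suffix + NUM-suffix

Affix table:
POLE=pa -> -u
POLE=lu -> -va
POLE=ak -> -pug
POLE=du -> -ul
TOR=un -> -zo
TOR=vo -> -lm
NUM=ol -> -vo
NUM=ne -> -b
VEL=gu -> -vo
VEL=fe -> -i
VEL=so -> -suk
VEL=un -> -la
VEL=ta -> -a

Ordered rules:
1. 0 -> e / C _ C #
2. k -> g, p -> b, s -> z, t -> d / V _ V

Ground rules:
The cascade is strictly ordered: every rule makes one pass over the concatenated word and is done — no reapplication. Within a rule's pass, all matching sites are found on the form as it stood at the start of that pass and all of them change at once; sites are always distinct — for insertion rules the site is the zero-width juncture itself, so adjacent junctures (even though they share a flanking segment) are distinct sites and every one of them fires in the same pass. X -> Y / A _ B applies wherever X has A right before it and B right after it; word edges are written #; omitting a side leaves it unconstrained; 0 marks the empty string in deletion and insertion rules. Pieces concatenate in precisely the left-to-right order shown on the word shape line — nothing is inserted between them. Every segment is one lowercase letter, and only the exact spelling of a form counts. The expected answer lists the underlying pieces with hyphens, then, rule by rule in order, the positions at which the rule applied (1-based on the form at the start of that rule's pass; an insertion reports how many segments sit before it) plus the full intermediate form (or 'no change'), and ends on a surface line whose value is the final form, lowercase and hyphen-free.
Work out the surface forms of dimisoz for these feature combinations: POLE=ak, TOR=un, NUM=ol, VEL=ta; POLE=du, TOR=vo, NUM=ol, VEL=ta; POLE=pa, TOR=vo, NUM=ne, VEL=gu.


cell POLE=ak, TOR=un, NUM=ol, VEL=ta:
underlying: dimisoz-a-pug-zo-vo
1. 0 -> e / C _ C #: no change
2. k -> g, p -> b, s -> z, t -> d / V _ V: fires at position(s) 5, 9: dimizozabugzovo
surface: dimizozabugzovo

cell POLE=du, TOR=vo, NUM=ol, VEL=ta:
underlying: dimisoz-a-ul-lm-vo
1. 0 -> e / C _ C #: no change
2. k -> g, p -> b, s -> z, t -> d / V _ V: fires at position(s) 5: dimizozaullmvo
surface: dimizozaullmvo

cell POLE=pa, TOR=vo, NUM=ne, VEL=gu:
underlying: dimisoz-vo-u-lm-b
1. 0 -> e / C _ C #: inserts after position(s) 12: dimisozvoulmeb
2. k -> g, p -> b, s -> z, t -> d / V _ V: fires at position(s) 5: dimizozvoulmeb
surface: dimizozvoulmeb


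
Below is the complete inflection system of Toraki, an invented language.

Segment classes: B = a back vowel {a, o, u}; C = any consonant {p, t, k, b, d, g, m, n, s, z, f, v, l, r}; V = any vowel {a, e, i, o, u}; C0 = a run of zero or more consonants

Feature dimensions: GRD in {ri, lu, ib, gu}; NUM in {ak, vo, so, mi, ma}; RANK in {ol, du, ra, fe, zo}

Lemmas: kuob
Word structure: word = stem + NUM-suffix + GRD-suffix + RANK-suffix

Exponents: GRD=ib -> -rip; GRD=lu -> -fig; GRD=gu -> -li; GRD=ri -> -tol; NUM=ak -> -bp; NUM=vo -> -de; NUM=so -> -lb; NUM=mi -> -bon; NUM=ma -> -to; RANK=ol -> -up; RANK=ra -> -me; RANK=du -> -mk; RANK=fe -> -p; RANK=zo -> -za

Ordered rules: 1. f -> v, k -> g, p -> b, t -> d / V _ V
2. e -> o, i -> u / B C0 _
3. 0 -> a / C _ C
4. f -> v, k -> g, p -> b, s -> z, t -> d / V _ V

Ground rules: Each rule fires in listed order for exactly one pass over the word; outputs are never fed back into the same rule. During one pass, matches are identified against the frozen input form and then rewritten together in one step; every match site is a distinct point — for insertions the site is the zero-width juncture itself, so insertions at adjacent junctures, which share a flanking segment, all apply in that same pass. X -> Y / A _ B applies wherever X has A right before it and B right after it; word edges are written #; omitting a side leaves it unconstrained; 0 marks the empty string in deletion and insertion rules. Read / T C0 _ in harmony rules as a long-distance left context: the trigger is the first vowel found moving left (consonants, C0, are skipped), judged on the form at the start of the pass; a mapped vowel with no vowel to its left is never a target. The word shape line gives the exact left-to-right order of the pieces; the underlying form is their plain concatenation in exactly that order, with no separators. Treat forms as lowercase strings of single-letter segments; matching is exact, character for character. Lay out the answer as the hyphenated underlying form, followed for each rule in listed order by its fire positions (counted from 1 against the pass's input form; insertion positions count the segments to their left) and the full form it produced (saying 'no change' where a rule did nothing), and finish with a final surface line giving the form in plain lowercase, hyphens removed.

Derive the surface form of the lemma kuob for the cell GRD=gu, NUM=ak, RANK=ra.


underlying: kuob-bp-li-me
1. f -> v, k -> g, p -> b, t -> d / V _ V: no change
2. e -> o, i -> u / B C0 _: fires at position(s) 8: kuobbplume
3. 0 -> a / C _ C: inserts after position(s) 4, 5, 6: kuobabapalume
4. f -> v, k -> g, p -> b, s -> z, t -> d / V _ V: fires at position(s) 8: kuobababalume
surface: kuobababalume


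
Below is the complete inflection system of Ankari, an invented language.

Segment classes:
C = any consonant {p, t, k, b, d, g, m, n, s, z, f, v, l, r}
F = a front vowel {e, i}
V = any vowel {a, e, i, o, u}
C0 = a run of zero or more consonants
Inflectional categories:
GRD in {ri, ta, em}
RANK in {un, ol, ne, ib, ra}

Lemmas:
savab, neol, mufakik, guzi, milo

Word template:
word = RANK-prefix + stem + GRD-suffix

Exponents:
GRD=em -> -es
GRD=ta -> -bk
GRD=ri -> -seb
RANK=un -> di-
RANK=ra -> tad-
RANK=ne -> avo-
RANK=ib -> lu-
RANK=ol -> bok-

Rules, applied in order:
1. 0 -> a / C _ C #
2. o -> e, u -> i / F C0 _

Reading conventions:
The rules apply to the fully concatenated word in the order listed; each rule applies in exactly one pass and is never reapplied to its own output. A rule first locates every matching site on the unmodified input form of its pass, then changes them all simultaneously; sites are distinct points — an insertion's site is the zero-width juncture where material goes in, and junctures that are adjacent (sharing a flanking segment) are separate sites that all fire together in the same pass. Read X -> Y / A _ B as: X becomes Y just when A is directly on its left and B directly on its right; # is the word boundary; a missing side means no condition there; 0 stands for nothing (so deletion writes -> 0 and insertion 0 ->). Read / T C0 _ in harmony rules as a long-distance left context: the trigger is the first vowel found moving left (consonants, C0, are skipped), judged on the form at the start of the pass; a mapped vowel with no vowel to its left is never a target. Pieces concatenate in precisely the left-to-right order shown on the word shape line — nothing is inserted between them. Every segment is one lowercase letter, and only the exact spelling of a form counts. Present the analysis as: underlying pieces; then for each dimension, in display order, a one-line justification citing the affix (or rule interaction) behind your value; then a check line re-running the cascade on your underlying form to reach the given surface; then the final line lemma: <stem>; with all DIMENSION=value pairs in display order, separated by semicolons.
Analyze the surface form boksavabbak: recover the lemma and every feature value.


underlying: bok-savab-bk
GRD=ta - signalled by the affix -bk
RANK=ol - signalled by the affix bok-
check: boksavabbk -> boksavabbak -> boksavabbak
lemma: savab; GRD=ta; RANK=ol


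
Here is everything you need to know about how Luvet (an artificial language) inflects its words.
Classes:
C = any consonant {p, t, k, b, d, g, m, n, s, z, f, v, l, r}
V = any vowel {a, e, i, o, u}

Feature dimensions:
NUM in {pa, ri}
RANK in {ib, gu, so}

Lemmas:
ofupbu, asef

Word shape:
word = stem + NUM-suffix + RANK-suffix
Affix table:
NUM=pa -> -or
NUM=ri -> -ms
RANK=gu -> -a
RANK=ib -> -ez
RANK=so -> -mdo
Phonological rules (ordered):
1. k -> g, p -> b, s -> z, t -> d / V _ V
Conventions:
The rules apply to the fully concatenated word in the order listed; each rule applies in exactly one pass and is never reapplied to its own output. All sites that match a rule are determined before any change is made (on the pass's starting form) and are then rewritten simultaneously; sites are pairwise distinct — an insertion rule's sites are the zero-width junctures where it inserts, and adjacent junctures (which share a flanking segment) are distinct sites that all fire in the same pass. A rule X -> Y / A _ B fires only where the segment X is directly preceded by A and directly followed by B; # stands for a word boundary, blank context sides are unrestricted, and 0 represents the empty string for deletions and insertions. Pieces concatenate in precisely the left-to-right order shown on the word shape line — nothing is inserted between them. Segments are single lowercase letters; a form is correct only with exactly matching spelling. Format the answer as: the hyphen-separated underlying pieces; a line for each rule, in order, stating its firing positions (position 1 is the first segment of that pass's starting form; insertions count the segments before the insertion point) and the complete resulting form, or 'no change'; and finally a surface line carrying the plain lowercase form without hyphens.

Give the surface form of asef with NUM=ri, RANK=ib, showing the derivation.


underlying: asef-ms-ez
1. k -> g, p -> b, s -> z, t -> d / V _ V: fires at position(s) 2: azefmsez
surface: azefmsez


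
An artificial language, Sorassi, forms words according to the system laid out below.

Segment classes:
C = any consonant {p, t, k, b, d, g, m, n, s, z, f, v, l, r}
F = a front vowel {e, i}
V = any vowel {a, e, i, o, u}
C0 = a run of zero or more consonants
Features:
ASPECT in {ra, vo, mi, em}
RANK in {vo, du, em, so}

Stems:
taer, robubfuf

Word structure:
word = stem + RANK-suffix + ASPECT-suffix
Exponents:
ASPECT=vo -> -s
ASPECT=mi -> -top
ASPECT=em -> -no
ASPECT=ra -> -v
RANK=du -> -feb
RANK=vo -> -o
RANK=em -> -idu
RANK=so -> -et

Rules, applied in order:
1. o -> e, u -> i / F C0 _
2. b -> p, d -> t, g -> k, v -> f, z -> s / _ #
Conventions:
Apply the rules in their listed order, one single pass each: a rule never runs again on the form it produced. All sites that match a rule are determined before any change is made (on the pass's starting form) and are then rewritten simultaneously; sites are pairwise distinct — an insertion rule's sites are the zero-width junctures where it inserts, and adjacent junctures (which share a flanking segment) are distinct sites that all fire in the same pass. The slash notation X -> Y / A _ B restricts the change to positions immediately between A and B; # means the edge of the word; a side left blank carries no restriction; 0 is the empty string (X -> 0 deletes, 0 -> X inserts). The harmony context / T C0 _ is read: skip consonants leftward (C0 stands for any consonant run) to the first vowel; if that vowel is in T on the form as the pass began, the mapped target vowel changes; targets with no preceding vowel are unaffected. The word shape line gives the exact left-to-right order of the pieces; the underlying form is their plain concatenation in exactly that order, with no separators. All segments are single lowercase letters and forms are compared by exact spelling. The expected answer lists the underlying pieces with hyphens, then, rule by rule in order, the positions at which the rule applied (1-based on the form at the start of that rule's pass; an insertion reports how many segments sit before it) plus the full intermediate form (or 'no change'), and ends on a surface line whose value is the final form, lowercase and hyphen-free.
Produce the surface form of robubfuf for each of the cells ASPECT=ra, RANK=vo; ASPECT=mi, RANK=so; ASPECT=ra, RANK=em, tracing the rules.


cell ASPECT=ra, RANK=vo:
underlying: robubfuf-o-v
1. o -> e, u -> i / F C0 _: no change
2. b -> p, d -> t, g -> k, v -> f, z -> s / _ #: fires at position(s) 10: robubfufof
surface: robubfufof

cell ASPECT=mi, RANK=so:
underlying: robubfuf-et-top
1. o -> e, u -> i / F C0 _: fires at position(s) 12: robubfufettep
2. b -> p, d -> t, g -> k, v -> f, z -> s / _ #: no change
surface: robubfufettep

cell ASPECT=ra, RANK=em:
underlying: robubfuf-idu-v
1. o -> e, u -> i / F C0 _: fires at position(s) 11: robubfufidiv
2. b -> p, d -> t, g -> k, v -> f, z -> s / _ #: fires at position(s) 12: robubfufidif
surface: robubfufidif


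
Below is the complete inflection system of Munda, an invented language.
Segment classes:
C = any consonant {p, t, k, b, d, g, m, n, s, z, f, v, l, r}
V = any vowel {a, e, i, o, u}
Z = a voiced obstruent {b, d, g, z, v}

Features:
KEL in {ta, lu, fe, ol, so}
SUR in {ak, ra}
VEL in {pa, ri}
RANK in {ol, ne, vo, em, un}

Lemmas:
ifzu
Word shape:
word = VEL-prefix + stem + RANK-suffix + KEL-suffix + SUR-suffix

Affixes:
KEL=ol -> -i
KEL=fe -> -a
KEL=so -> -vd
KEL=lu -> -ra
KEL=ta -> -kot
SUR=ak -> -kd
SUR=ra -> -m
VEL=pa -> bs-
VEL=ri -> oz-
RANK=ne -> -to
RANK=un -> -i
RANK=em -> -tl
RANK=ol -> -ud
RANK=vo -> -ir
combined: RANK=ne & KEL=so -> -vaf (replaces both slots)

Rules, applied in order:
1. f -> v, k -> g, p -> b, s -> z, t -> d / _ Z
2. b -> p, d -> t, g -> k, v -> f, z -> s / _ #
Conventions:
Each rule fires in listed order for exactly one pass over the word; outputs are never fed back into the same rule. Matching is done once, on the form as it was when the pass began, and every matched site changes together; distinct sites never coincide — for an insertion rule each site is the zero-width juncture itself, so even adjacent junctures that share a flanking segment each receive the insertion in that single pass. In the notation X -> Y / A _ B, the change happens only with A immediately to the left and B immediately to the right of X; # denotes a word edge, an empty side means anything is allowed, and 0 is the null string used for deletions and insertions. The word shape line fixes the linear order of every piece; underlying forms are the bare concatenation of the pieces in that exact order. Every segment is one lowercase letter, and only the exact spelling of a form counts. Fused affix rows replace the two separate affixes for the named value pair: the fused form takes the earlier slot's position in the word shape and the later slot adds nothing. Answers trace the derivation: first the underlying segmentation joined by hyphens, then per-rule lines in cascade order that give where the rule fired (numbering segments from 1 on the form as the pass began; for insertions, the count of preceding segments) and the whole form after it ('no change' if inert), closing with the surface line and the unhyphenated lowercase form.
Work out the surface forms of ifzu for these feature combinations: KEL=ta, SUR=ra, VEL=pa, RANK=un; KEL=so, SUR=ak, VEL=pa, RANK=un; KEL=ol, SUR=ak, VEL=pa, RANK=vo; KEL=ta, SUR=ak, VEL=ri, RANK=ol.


cell KEL=ta, SUR=ra, VEL=pa, RANK=un:
underlying: bs-ifzu-i-kot-m
1. f -> v, k -> g, p -> b, s -> z, t -> d / _ Z: fires at position(s) 4: bsivzuikotm
2. b -> p, d -> t, g -> k, v -> f, z -> s / _ #: no change
surface: bsivzuikotm

cell KEL=so, SUR=ak, VEL=pa, RANK=un:
underlying: bs-ifzu-i-vd-kd
1. f -> v, k -> g, p -> b, s -> z, t -> d / _ Z: fires at position(s) 4, 10: bsivzuivdgd
2. b -> p, d -> t, g -> k, v -> f, z -> s / _ #: fires at position(s) 11: bsivzuivdgt
surface: bsivzuivdgt

cell KEL=ol, SUR=ak, VEL=pa, RANK=vo:
underlying: bs-ifzu-ir-i-kd
1. f -> v, k -> g, p -> b, s -> z, t -> d / _ Z: fires at position(s) 4, 10: bsivzuirigd
2. b -> p, d -> t, g -> k, v -> f, z -> s / _ #: fires at position(s) 11: bsivzuirigt
surface: bsivzuirigt

cell KEL=ta, SUR=ak, VEL=ri, RANK=ol:
underlying: oz-ifzu-ud-kot-kd
1. f -> v, k -> g, p -> b, s -> z, t -> d / _ Z: fires at position(s) 4, 12: ozivzuudkotgd
2. b -> p, d -> t, g -> k, v -> f, z -> s / _ #: fires at position(s) 13: ozivzuudkotgt
surface: ozivzuudkotgt


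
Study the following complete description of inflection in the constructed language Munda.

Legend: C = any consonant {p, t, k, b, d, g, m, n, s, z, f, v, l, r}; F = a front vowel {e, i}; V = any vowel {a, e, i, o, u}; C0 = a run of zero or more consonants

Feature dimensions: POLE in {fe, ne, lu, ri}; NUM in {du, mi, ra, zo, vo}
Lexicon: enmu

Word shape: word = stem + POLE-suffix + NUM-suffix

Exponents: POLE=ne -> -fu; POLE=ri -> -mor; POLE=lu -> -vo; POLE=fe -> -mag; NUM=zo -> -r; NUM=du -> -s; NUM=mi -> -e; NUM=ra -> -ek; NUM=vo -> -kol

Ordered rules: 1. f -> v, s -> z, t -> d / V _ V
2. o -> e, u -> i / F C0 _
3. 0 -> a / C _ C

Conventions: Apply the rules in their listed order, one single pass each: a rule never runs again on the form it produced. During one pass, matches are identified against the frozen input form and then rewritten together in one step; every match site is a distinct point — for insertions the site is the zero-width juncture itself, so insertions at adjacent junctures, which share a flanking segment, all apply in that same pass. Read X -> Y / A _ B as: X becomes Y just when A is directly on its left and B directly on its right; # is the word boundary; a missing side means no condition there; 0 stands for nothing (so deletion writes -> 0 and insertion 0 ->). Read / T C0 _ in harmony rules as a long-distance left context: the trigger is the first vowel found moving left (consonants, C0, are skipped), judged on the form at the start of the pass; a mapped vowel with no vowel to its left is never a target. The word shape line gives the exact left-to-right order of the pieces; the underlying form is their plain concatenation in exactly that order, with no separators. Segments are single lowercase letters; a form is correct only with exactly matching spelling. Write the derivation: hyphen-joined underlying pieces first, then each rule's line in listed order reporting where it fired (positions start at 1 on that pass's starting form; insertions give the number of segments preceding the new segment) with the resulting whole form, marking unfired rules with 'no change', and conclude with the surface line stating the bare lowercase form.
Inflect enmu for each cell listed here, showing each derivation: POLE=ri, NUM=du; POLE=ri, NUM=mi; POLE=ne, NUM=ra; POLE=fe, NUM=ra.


cell POLE=ri, NUM=du:
underlying: enmu-mor-s
1. f -> v, s -> z, t -> d / V _ V: no change
2. o -> e, u -> i / F C0 _: fires at position(s) 4: enmimors
3. 0 -> a / C _ C: inserts after position(s) 2, 7: enamimoras
surface: enamimoras

cell POLE=ri, NUM=mi:
underlying: enmu-mor-e
1. f -> v, s -> z, t -> d / V _ V: no change
2. o -> e, u -> i / F C0 _: fires at position(s) 4: enmimore
3. 0 -> a / C _ C: inserts after position(s) 2: enamimore
surface: enamimore

cell POLE=ne, NUM=ra:
underlying: enmu-fu-ek
1. f -> v, s -> z, t -> d / V _ V: fires at position(s) 5: enmuvuek
2. o -> e, u -> i / F C0 _: fires at position(s) 4: enmivuek
3. 0 -> a / C _ C: inserts after position(s) 2: enamivuek
surface: enamivuek

cell POLE=fe, NUM=ra:
underlying: enmu-mag-ek
1. f -> v, s -> z, t -> d / V _ V: no change
2. o -> e, u -> i / F C0 _: fires at position(s) 4: enmimagek
3. 0 -> a / C _ C: inserts after position(s) 2: enamimagek
surface: enamimagek


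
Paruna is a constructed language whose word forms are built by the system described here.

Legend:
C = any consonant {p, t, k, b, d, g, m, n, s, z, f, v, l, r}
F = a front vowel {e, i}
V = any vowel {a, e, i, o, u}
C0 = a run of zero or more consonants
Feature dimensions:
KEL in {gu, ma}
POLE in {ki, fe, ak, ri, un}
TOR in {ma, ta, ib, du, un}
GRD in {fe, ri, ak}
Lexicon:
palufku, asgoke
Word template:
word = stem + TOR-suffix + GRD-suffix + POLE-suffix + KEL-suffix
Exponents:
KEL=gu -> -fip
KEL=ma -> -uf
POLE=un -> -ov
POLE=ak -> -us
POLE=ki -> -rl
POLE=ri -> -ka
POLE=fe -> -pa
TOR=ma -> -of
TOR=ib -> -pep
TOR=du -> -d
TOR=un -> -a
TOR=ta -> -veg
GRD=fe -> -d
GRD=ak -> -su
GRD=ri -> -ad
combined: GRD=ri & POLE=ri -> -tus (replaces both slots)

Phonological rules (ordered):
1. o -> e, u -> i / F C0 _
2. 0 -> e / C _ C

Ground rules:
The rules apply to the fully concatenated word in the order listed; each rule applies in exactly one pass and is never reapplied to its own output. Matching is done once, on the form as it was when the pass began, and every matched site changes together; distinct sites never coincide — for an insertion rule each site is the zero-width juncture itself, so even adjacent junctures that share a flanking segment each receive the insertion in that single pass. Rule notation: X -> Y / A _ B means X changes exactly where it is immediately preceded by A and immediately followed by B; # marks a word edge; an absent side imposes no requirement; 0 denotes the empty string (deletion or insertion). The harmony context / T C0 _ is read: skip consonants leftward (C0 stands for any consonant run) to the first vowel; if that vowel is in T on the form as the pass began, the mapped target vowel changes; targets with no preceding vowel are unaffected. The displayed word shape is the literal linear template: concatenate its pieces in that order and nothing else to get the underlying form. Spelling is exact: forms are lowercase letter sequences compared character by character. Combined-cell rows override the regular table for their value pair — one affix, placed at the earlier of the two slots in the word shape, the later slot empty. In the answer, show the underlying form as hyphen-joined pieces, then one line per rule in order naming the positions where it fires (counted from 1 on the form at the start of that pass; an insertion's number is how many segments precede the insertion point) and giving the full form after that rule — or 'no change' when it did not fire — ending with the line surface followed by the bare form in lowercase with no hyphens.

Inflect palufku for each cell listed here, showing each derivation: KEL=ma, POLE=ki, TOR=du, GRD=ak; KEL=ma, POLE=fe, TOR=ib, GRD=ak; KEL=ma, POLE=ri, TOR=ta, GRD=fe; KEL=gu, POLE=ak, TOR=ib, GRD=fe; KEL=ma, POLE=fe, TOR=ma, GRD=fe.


cell KEL=ma, POLE=ki, TOR=du, GRD=ak:
underlying: palufku-d-su-rl-uf
1. o -> e, u -> i / F C0 _: no change
2. 0 -> e / C _ C: inserts after position(s) 5, 8, 11: palufekudesureluf
surface: palufekudesureluf

cell KEL=ma, POLE=fe, TOR=ib, GRD=ak:
underlying: palufku-pep-su-pa-uf
1. o -> e, u -> i / F C0 _: fires at position(s) 12: palufkupepsipauf
2. 0 -> e / C _ C: inserts after position(s) 5, 10: palufekupepesipauf
surface: palufekupepesipauf

cell KEL=ma, POLE=ri, TOR=ta, GRD=fe:
underlying: palufku-veg-d-ka-uf
1. o -> e, u -> i / F C0 _: no change
2. 0 -> e / C _ C: inserts after position(s) 5, 10, 11: palufekuvegedekauf
surface: palufekuvegedekauf

cell KEL=gu, POLE=ak, TOR=ib, GRD=fe:
underlying: palufku-pep-d-us-fip
1. o -> e, u -> i / F C0 _: fires at position(s) 12: palufkupepdisfip
2. 0 -> e / C _ C: inserts after position(s) 5, 10, 13: palufekupepedisefip
surface: palufekupepedisefip

cell KEL=ma, POLE=fe, TOR=ma, GRD=fe:
underlying: palufku-of-d-pa-uf
1. o -> e, u -> i / F C0 _: no change
2. 0 -> e / C _ C: inserts after position(s) 5, 9, 10: palufekuofedepauf
surface: palufekuofedepauf


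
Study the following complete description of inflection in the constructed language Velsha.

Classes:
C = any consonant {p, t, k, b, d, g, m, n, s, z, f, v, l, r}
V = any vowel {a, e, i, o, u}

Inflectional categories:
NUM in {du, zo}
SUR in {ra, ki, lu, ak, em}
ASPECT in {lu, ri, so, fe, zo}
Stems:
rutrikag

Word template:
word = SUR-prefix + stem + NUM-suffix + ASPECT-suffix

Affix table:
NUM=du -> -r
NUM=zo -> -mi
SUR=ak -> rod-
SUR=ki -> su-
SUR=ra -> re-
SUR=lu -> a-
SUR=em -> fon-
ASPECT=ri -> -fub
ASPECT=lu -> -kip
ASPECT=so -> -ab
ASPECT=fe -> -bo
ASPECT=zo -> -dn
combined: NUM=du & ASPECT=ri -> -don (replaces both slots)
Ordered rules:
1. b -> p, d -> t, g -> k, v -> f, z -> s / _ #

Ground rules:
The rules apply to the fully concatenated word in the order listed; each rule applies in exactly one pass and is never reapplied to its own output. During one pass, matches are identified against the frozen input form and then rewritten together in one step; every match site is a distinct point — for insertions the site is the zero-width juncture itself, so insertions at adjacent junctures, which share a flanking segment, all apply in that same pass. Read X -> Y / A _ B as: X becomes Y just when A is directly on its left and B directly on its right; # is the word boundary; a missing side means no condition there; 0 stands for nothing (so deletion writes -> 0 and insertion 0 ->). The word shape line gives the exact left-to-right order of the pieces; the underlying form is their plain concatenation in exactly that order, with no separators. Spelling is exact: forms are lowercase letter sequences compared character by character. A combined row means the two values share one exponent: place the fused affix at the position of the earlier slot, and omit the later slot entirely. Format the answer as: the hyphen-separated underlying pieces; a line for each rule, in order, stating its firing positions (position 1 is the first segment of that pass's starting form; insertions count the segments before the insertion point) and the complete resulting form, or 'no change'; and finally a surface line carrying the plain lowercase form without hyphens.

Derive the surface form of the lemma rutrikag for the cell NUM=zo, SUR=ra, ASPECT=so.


underlying: re-rutrikag-mi-ab
1. b -> p, d -> t, g -> k, v -> f, z -> s / _ #: fires at position(s) 14: rerutrikagmiap
surface: rerutrikagmiap


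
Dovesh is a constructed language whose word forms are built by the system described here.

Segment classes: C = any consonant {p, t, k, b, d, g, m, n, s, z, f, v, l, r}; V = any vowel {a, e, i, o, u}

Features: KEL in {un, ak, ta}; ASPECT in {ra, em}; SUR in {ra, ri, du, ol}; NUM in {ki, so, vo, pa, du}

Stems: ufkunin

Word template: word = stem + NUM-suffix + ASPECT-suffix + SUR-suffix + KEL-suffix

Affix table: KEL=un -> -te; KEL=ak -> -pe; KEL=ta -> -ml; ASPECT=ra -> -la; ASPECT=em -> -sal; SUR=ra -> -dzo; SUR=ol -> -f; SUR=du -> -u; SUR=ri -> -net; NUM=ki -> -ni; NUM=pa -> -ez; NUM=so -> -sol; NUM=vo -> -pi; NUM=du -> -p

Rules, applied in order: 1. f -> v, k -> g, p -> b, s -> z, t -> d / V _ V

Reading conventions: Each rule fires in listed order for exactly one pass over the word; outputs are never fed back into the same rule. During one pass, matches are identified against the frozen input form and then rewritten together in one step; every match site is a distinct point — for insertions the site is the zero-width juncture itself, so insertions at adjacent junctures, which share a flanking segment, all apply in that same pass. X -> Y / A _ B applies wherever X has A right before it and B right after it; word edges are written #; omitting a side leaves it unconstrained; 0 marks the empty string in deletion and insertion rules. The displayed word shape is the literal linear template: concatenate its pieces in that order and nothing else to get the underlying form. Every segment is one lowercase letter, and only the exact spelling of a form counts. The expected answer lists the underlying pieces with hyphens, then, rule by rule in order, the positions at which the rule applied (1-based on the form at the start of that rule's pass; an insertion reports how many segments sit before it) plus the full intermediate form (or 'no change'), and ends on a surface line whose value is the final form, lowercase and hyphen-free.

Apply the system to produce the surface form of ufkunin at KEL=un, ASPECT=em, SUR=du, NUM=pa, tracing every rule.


underlying: ufkunin-ez-sal-u-te
1. f -> v, k -> g, p -> b, s -> z, t -> d / V _ V: fires at position(s) 14: ufkuninezsalude
surface: ufkuninezsalude


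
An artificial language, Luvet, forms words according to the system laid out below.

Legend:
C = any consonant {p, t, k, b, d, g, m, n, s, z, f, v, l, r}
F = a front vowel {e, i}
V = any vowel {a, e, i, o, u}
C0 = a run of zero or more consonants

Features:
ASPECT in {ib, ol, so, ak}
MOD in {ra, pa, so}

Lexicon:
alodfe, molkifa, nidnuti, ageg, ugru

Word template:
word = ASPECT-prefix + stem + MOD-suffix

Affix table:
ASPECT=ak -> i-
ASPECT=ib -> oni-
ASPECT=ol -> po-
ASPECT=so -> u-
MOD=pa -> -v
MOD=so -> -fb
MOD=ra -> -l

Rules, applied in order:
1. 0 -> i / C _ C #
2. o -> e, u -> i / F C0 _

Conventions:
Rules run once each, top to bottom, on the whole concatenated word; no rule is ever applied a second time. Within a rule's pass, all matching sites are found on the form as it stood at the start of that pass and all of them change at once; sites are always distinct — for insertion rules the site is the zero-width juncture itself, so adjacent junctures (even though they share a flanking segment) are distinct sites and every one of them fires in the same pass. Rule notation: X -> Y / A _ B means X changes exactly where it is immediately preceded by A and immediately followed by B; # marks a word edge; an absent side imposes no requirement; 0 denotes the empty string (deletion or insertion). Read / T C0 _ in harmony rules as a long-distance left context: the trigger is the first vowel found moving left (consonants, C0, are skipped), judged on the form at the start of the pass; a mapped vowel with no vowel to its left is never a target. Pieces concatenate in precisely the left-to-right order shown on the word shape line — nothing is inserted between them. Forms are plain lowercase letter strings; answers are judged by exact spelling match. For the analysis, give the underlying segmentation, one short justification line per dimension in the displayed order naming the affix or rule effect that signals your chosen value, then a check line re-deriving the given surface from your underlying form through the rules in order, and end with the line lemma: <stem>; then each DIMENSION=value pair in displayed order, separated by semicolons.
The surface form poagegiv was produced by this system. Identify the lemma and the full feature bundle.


underlying: po-ageg-v
ASPECT=ol - signalled by the affix po-
MOD=pa - signalled by the affix -v
check: poagegv -> poagegiv -> poagegiv
lemma: ageg; ASPECT=ol; MOD=pa
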